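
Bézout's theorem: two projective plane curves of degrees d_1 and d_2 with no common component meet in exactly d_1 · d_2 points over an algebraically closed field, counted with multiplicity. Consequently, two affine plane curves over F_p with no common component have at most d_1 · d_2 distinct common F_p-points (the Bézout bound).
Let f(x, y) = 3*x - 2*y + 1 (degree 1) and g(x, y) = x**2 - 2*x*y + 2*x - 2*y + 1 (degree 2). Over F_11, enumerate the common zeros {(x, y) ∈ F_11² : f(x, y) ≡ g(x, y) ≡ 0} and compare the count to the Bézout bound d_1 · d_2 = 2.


Common zeros: {(0, 6), (10, 10)}; count = 2; Bézout bound = 2.

deg(f) = 1, deg(g) = 2, so Bézout bound = 2.
Scan x ∈ F_11. For each x, list the y ∈ F_11 with f(x, y) ≡ 0 and those with g(x, y) ≡ 0 (mod 11); the common zeros in that column are the intersection.
  x = 0: f ≡ 0 at y ∈ {6}; g ≡ 0 at y ∈ {6}; common: {6}.
  x = 1: f ≡ 0 at y ∈ {2}; g ≡ 0 at y ∈ {1}; common: ∅.
  x = 2: f ≡ 0 at y ∈ {9}; g ≡ 0 at y ∈ {7}; common: ∅.
  x = 3: f ≡ 0 at y ∈ {5}; g ≡ 0 at y ∈ {2}; common: ∅.
  x = 4: f ≡ 0 at y ∈ {1}; g ≡ 0 at y ∈ {8}; common: ∅.
  x = 5: f ≡ 0 at y ∈ {8}; g ≡ 0 at y ∈ {3}; common: ∅.
  x = 6: f ≡ 0 at y ∈ {4}; g ≡ 0 at y ∈ {9}; common: ∅.
  x = 7: f ≡ 0 at y ∈ {0}; g ≡ 0 at y ∈ {4}; common: ∅.
  x = 8: f ≡ 0 at y ∈ {7}; g ≡ 0 at y ∈ {10}; common: ∅.
  x = 9: f ≡ 0 at y ∈ {3}; g ≡ 0 at y ∈ {5}; common: ∅.
  x = 10: f ≡ 0 at y ∈ {10}; g ≡ 0 at y ∈ {0, 1, 2, 3, 4, 5, 6, 7, 8, 9, 10}; common: {10}.
Collecting: common zeros = {(0, 6), (10, 10)}, so the count is 2.
Comparison with the Bézout bound: 2 ≤ 2 = deg(f)·deg(g), as expected for curves with no common component (the bound is attained).


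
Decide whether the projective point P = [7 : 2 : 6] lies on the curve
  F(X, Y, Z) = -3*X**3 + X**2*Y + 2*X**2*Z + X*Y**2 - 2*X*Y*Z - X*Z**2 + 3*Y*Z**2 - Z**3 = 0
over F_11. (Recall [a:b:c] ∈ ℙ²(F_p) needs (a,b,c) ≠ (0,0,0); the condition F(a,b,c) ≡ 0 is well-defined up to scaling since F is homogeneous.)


F(7,2,6) ≡ 2 (mod 11); P is NOT on the curve.

Evaluate F(7, 2, 6) term-by-term (mod 11).
  -3*X**3 ↦ -3·343·1·1 = -1029
  X**2*Y ↦ 1·49·2·1 = 98
  2*X**2*Z ↦ 2·49·1·6 = 588
  X*Y**2 ↦ 1·7·4·1 = 28
  -2*X*Y*Z ↦ -2·7·2·6 = -168
  -X*Z**2 ↦ -1·7·1·36 = -252
  3*Y*Z**2 ↦ 3·1·2·36 = 216
  -Z**3 ↦ -1·1·1·216 = -216
Sum: F(7, 2, 6) = (-1029) + (98) + (588) + (28) + (-168) + (-252) + (216) + (-216) = -735.
Reducing mod 11: -735 ≡ 2 (mod 11).
Since F(a, b, c) ≡ 2 ≠ 0 (mod 11), P does NOT lie on the curve.


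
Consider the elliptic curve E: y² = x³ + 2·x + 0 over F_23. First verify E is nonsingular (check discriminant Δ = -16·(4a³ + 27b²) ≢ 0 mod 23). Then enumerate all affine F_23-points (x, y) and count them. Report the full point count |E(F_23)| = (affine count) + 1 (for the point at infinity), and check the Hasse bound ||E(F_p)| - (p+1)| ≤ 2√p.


Affine points = {(0, 0), (1, 7), (1, 16), (2, 9), (2, 14), (4, 7), (4, 16), (7, 9), (7, 14), (10, 10), (10, 13), (12, 2), (12, 21), (14, 9), (14, 14), (15, 1), (15, 22), (17, 5), (17, 18), (18, 7), (18, 16), (20, 6), (20, 17)}; affine count = 23; |E(F_23)| = 24.

Discriminant check: Δ ∝ 4a³ + 27b² = 4·2³ + 27·0² = 4·8 + 27·0 ≡ 9 (mod 23). Nonzero ⇒ E is nonsingular.
For each x ∈ F_23, compute rhs = x³ + 2·x + 0 mod 23, then count y ∈ F_23 with y² ≡ rhs.
  x = 0: rhs = 0, matching y values: 0 (1 points).
  x = 1: rhs = 3, matching y values: 7, 16 (2 points).
  x = 2: rhs = 12, matching y values: 9, 14 (2 points).
  x = 3: rhs = 10, matching y values: none (0 points).
  x = 4: rhs = 3, matching y values: 7, 16 (2 points).
  x = 5: rhs = 20, matching y values: none (0 points).
  x = 6: rhs = 21, matching y values: none (0 points).
  x = 7: rhs = 12, matching y values: 9, 14 (2 points).
  x = 8: rhs = 22, matching y values: none (0 points).
  x = 9: rhs = 11, matching y values: none (0 points).
  x = 10: rhs = 8, matching y values: 10, 13 (2 points).
  x = 11: rhs = 19, matching y values: none (0 points).
  x = 12: rhs = 4, matching y values: 2, 21 (2 points).
  x = 13: rhs = 15, matching y values: none (0 points).
  x = 14: rhs = 12, matching y values: 9, 14 (2 points).
  x = 15: rhs = 1, matching y values: 1, 22 (2 points).
  x = 16: rhs = 11, matching y values: none (0 points).
  x = 17: rhs = 2, matching y values: 5, 18 (2 points).
  x = 18: rhs = 3, matching y values: 7, 16 (2 points).
  x = 19: rhs = 20, matching y values: none (0 points).
  x = 20: rhs = 13, matching y values: 6, 17 (2 points).
  x = 21: rhs = 11, matching y values: none (0 points).
  x = 22: rhs = 20, matching y values: none (0 points).
Total affine count: 23.
Full point count |E(F_23)| = 23 + 1 = 24.
Hasse bound: |24 − (23+1)| = |0| = 0 ≤ 2√23 ≈ 9.5917 ✓.


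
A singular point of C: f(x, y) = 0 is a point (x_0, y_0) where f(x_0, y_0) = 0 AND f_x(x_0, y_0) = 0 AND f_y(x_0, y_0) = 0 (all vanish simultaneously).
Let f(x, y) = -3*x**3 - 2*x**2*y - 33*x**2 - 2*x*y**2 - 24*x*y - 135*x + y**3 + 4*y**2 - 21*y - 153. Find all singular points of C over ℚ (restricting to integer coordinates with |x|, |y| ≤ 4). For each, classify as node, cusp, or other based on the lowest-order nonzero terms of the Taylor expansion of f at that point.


Singular points: {(-3, -3)}; classification: cusp.

Compute partial derivatives:
  f_x = -9*x**2 - 4*x*y - 66*x - 2*y**2 - 24*y - 135.
  f_y = -2*x**2 - 4*x*y - 24*x + 3*y**2 + 8*y - 21.
Scan x_0 ∈ {−4, ..., 4}. For each x_0, f_y(x_0, y) is a polynomial in y; find its integer roots y ∈ {−4, ..., 4}, then test f_x and f at those candidates.
  x = -4: f_y(-4, y) = 3*y**2 + 24*y + 43; no integer root y with |y| ≤ 4.
  x = -3: f_y(-3, y) = 3*y**2 + 20*y + 33; vanishes at y ∈ {-3}. (-3, -3): f_x = 0, f = 0 — SINGULAR.
  x = -2: f_y(-2, y) = 3*y**2 + 16*y + 19; no integer root y with |y| ≤ 4.
  x = -1: f_y(-1, y) = 3*y**2 + 12*y + 1; no integer root y with |y| ≤ 4.
  x = 0: f_y(0, y) = 3*y**2 + 8*y - 21; no integer root y with |y| ≤ 4.
  x = 1: f_y(1, y) = 3*y**2 + 4*y - 47; no integer root y with |y| ≤ 4.
  x = 2: f_y(2, y) = 3*y**2 - 77; no integer root y with |y| ≤ 4.
  x = 3: f_y(3, y) = 3*y**2 - 4*y - 111; no integer root y with |y| ≤ 4.
  x = 4: f_y(4, y) = 3*y**2 - 8*y - 149; no integer root y with |y| ≤ 4.
Only singular point on the grid: (-3, -3).
Classify: substitute x = -3 + u, y = -3 + v and expand: f = -3*u**3 - 2*u**2*v - 2*u*v**2 + v**3 + v**2.
No constant or linear terms (consistent with a singular point). Quadratic part: v**2. Cubic part: -3*u**3 - 2*u**2*v - 2*u*v**2 + v**3.
The quadratic part v**2 is a perfect square, so there is a single (double) tangent line v = 0, i.e. y = -3. Restricting the cubic part to that line (v = 0) leaves -3*u**3 ≠ 0, so f is not divisible by v and the branch is v² ≈ 3*u**3 to lowest order — this is a cusp.
Classification: cusp.


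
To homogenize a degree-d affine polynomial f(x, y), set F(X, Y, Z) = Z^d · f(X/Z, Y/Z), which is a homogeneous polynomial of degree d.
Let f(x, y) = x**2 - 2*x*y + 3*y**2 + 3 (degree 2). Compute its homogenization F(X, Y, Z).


F(X, Y, Z) = X**2 - 2*X*Y + 3*Y**2 + 3*Z**2

deg(f) = 2.
Substitute x = X/Z, y = Y/Z into f, then multiply by Z^2.
  monomial 1·x^2·y^0 ↦ 1·X^2·Y^0·Z^0.
  monomial -2·x^1·y^1 ↦ -2·X^1·Y^1·Z^0.
  monomial 3·x^0·y^2 ↦ 3·X^0·Y^2·Z^0.
  monomial 3·x^0·y^0 ↦ 3·X^0·Y^0·Z^2.
Collecting: F(X, Y, Z) = X**2 - 2*X*Y + 3*Y**2 + 3*Z**2.


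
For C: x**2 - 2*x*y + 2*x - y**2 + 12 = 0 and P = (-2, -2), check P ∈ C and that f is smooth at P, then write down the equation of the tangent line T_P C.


Tangent line at P: 2*x + 8*y + 20 = 0.

Step 1: f(-2, -2) = 0, so P lies on C.
Step 2: partial derivatives
  f_x(x, y) = 2*x - 2*y + 2, f_y(x, y) = -2*x - 2*y.
  f_x(P) = 2, f_y(P) = 8 (gradient nonzero, so P is smooth).
Step 3: tangent line at P: 2·(x − -2) + 8·(y − -2) = 0.
Expanding: 2*x + 8*y + 20 = 0.


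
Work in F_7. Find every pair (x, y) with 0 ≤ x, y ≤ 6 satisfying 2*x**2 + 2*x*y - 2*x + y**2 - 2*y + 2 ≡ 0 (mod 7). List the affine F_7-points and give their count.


Affine F_7-points: {(2, 2), (2, 3), (3, 0), (3, 3), (4, 2), (4, 6), (5, 0), (5, 6)}; count = 8.

For each of the 49 pairs (x, y) ∈ F_7², evaluate f(x, y) mod 7. Record the zeros.
  x = 0: [0↦2, 1↦1, 2↦2, 3↦5, 4↦3, 5↦3, 6↦5]  zeros at y ∈ ∅
  x = 1: [0↦2, 1↦3, 2↦6, 3↦4, 4↦4, 5↦6, 6↦3]  zeros at y ∈ ∅
  x = 2: [0↦6, 1↦2, 2↦0, 3↦0, 4↦2, 5↦6, 6↦5]  zeros at y ∈ {2, 3}
  x = 3: [0↦0, 1↦5, 2↦5, 3↦0, 4↦4, 5↦3, 6↦4]  zeros at y ∈ {0, 3}
  x = 4: [0↦5, 1↦5, 2↦0, 3↦4, 4↦3, 5↦4, 6↦0]  zeros at y ∈ {2, 6}
  x = 5: [0↦0, 1↦2, 2↦6, 3↦5, 4↦6, 5↦2, 6↦0]  zeros at y ∈ {0, 6}
  x = 6: [0↦6, 1↦3, 2↦2, 3↦3, 4↦6, 5↦4, 6↦4]  zeros at y ∈ ∅
Collecting zeros: affine points = {(2, 2), (2, 3), (3, 0), (3, 3), (4, 2), (4, 6), (5, 0), (5, 6)}.
Total count |C(F_7)_aff| = 8.


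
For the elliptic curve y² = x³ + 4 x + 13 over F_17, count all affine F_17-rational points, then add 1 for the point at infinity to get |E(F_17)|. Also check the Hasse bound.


Affine points = {(0, 8), (0, 9), (1, 1), (1, 16), (3, 1), (3, 16), (4, 5), (4, 12), (6, 7), (6, 10), (8, 8), (8, 9), (9, 8), (9, 9), (10, 4), (10, 13), (12, 2), (12, 15), (13, 1), (13, 16), (14, 5), (14, 12), (16, 5), (16, 12)}; affine count = 24; |E(F_17)| = 25.

Discriminant check: Δ ∝ 4a³ + 27b² = 4·4³ + 27·13² = 4·64 + 27·169 ≡ 8 (mod 17). Nonzero ⇒ E is nonsingular.
For each x ∈ F_17, compute rhs = x³ + 4·x + 13 mod 17, then count y ∈ F_17 with y² ≡ rhs.
  x = 0: rhs = 13, matching y values: 8, 9 (2 points).
  x = 1: rhs = 1, matching y values: 1, 16 (2 points).
  x = 2: rhs = 12, matching y values: none (0 points).
  x = 3: rhs = 1, matching y values: 1, 16 (2 points).
  x = 4: rhs = 8, matching y values: 5, 12 (2 points).
  x = 5: rhs = 5, matching y values: none (0 points).
  x = 6: rhs = 15, matching y values: 7, 10 (2 points).
  x = 7: rhs = 10, matching y values: none (0 points).
  x = 8: rhs = 13, matching y values: 8, 9 (2 points).
  x = 9: rhs = 13, matching y values: 8, 9 (2 points).
  x = 10: rhs = 16, matching y values: 4, 13 (2 points).
  x = 11: rhs = 11, matching y values: none (0 points).
  x = 12: rhs = 4, matching y values: 2, 15 (2 points).
  x = 13: rhs = 1, matching y values: 1, 16 (2 points).
  x = 14: rhs = 8, matching y values: 5, 12 (2 points).
  x = 15: rhs = 14, matching y values: none (0 points).
  x = 16: rhs = 8, matching y values: 5, 12 (2 points).
Total affine count: 24.
Full point count |E(F_17)| = 24 + 1 = 25.
Hasse bound: |25 − (17+1)| = |7| = 7 ≤ 2√17 ≈ 8.2462 ✓.


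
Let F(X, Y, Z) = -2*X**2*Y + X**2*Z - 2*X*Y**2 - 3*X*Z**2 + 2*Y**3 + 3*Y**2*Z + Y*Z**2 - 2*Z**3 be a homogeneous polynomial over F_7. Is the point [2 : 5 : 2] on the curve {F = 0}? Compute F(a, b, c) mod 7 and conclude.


F(2,5,2) ≡ 3 (mod 7); P is NOT on the curve.

Evaluate F(2, 5, 2) term-by-term (mod 7).
  -2*X**2*Y ↦ -2·4·5·1 = -40
  X**2*Z ↦ 1·4·1·2 = 8
  -2*X*Y**2 ↦ -2·2·25·1 = -100
  -3*X*Z**2 ↦ -3·2·1·4 = -24
  2*Y**3 ↦ 2·1·125·1 = 250
  3*Y**2*Z ↦ 3·1·25·2 = 150
  Y*Z**2 ↦ 1·1·5·4 = 20
  -2*Z**3 ↦ -2·1·1·8 = -16
Sum: F(2, 5, 2) = (-40) + (8) + (-100) + (-24) + (250) + (150) + (20) + (-16) = 248.
Reducing mod 7: 248 ≡ 3 (mod 7).
Since F(a, b, c) ≡ 3 ≠ 0 (mod 7), P does NOT lie on the curve.


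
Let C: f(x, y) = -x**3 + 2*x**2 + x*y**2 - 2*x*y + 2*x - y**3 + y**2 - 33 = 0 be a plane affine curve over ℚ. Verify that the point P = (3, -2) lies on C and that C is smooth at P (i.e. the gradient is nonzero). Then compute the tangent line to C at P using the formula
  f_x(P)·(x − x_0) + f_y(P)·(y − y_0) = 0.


Tangent line at P: -5*x - 34*y - 53 = 0.

Step 1: f(3, -2) = 0, so P lies on C.
Step 2: partial derivatives
  f_x(x, y) = -3*x**2 + 4*x + y**2 - 2*y + 2, f_y(x, y) = 2*x*y - 2*x - 3*y**2 + 2*y.
  f_x(P) = -5, f_y(P) = -34 (gradient nonzero, so P is smooth).
Step 3: tangent line at P: -5·(x − 3) + -34·(y − -2) = 0.
Expanding: -5*x - 34*y - 53 = 0.


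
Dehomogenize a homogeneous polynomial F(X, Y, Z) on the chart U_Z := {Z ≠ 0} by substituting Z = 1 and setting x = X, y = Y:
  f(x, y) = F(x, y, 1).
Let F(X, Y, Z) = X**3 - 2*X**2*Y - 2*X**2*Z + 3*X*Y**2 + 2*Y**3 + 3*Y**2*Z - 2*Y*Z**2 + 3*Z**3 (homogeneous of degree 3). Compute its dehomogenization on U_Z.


f(x, y) = x**3 - 2*x**2*y - 2*x**2 + 3*x*y**2 + 2*y**3 + 3*y**2 - 2*y + 3

On U_Z we set Z = 1. Each monomial c·X^i·Y^j·Z^k in F becomes c·x^i·y^j·1^k = c·x^i·y^j.
Substituting Z = 1: F(X, Y, 1) = x**3 - 2*x**2*y - 2*x**2 + 3*x*y**2 + 2*y**3 + 3*y**2 - 2*y + 3.
Note: deg(f) ≤ deg(F) = 3; strict inequality happens when F is divisible by Z (lost terms).


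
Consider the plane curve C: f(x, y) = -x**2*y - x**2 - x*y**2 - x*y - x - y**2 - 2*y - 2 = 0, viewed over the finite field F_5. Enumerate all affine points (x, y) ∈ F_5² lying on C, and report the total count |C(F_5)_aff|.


Affine F_5-points: {(0, 1), (0, 2), (1, 1), (1, 2), (4, 4)}; count = 5.

For each of the 25 pairs (x, y) ∈ F_5², evaluate f(x, y) mod 5. Record the zeros.
  x = 0: [0↦3, 1↦0, 2↦0, 3↦3, 4↦4]  zeros at y ∈ {1, 2}
  x = 1: [0↦1, 1↦0, 2↦0, 3↦1, 4↦3]  zeros at y ∈ {1, 2}
  x = 2: [0↦2, 1↦1, 2↦4, 3↦1, 4↦2]  zeros at y ∈ ∅
  x = 3: [0↦1, 1↦3, 2↦2, 3↦3, 4↦1]  zeros at y ∈ ∅
  x = 4: [0↦3, 1↦1, 2↦4, 3↦2, 4↦0]  zeros at y ∈ {4}
Collecting zeros: affine points = {(0, 1), (0, 2), (1, 1), (1, 2), (4, 4)}.
Total count |C(F_5)_aff| = 5.


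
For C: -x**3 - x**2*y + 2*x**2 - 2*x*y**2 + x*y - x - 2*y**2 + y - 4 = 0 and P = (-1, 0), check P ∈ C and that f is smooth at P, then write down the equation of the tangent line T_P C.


Tangent line at P: -8*x - y - 8 = 0.

Step 1: f(-1, 0) = 0, so P lies on C.
Step 2: partial derivatives
  f_x(x, y) = -3*x**2 - 2*x*y + 4*x - 2*y**2 + y - 1, f_y(x, y) = -x**2 - 4*x*y + x - 4*y + 1.
  f_x(P) = -8, f_y(P) = -1 (gradient nonzero, so P is smooth).
Step 3: tangent line at P: -8·(x − -1) + -1·(y − 0) = 0.
Expanding: -8*x - y - 8 = 0.


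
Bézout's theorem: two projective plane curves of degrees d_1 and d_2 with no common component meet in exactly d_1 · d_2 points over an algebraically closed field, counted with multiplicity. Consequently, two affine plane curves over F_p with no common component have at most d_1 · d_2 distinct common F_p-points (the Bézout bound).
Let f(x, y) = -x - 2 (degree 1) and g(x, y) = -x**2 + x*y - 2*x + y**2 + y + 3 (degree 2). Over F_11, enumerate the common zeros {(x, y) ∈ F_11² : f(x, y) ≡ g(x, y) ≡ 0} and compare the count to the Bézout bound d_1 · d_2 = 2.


Common zeros: {(9, 6)}; count = 1; Bézout bound = 2.

deg(f) = 1, deg(g) = 2, so Bézout bound = 2.
Scan x ∈ F_11. For each x, list the y ∈ F_11 with f(x, y) ≡ 0 and those with g(x, y) ≡ 0 (mod 11); the common zeros in that column are the intersection.
  x = 0: f ≡ 0 at y ∈ ∅; g ≡ 0 at y ∈ {5}; common: ∅.
  x = 1: f ≡ 0 at y ∈ ∅; g ≡ 0 at y ∈ {0, 9}; common: ∅.
  x = 2: f ≡ 0 at y ∈ ∅; g ≡ 0 at y ∈ ∅; common: ∅.
  x = 3: f ≡ 0 at y ∈ ∅; g ≡ 0 at y ∈ {2, 5}; common: ∅.
  x = 4: f ≡ 0 at y ∈ ∅; g ≡ 0 at y ∈ ∅; common: ∅.
  x = 5: f ≡ 0 at y ∈ ∅; g ≡ 0 at y ∈ ∅; common: ∅.
  x = 6: f ≡ 0 at y ∈ ∅; g ≡ 0 at y ∈ {6, 9}; common: ∅.
  x = 7: f ≡ 0 at y ∈ ∅; g ≡ 0 at y ∈ ∅; common: ∅.
  x = 8: f ≡ 0 at y ∈ ∅; g ≡ 0 at y ∈ {0, 2}; common: ∅.
  x = 9: f ≡ 0 at y ∈ {0, 1, 2, 3, 4, 5, 6, 7, 8, 9, 10}; g ≡ 0 at y ∈ {6}; common: {6}.
  x = 10: f ≡ 0 at y ∈ ∅; g ≡ 0 at y ∈ ∅; common: ∅.
Collecting: common zeros = {(9, 6)}, so the count is 1.
Comparison with the Bézout bound: 1 ≤ 2 = deg(f)·deg(g), as expected for curves with no common component (the affine F_11-count falls short of the bound because intersections may lie at infinity, over extension fields, or carry multiplicity).


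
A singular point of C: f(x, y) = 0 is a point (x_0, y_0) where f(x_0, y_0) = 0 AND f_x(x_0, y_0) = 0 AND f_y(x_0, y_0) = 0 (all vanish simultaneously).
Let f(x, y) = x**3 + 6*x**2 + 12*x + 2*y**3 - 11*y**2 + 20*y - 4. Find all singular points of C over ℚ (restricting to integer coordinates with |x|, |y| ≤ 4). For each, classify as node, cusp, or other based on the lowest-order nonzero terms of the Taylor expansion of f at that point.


Singular points: {(-2, 2)}; classification: cusp.

Compute partial derivatives:
  f_x = 3*x**2 + 12*x + 12.
  f_y = 6*y**2 - 22*y + 20.
Scan x_0 ∈ {−4, ..., 4}. For each x_0, f_y(x_0, y) is a polynomial in y; find its integer roots y ∈ {−4, ..., 4}, then test f_x and f at those candidates.
  x = -4: f_y(-4, y) = 6*y**2 - 22*y + 20; vanishes at y ∈ {2}. (-4, 2): f_x = 12 ≠ 0.
  x = -3: f_y(-3, y) = 6*y**2 - 22*y + 20; vanishes at y ∈ {2}. (-3, 2): f_x = 3 ≠ 0.
  x = -2: f_y(-2, y) = 6*y**2 - 22*y + 20; vanishes at y ∈ {2}. (-2, 2): f_x = 0, f = 0 — SINGULAR.
  x = -1: f_y(-1, y) = 6*y**2 - 22*y + 20; vanishes at y ∈ {2}. (-1, 2): f_x = 3 ≠ 0.
  x = 0: f_y(0, y) = 6*y**2 - 22*y + 20; vanishes at y ∈ {2}. (0, 2): f_x = 12 ≠ 0.
  x = 1: f_y(1, y) = 6*y**2 - 22*y + 20; vanishes at y ∈ {2}. (1, 2): f_x = 27 ≠ 0.
  x = 2: f_y(2, y) = 6*y**2 - 22*y + 20; vanishes at y ∈ {2}. (2, 2): f_x = 48 ≠ 0.
  x = 3: f_y(3, y) = 6*y**2 - 22*y + 20; vanishes at y ∈ {2}. (3, 2): f_x = 75 ≠ 0.
  x = 4: f_y(4, y) = 6*y**2 - 22*y + 20; vanishes at y ∈ {2}. (4, 2): f_x = 108 ≠ 0.
Only singular point on the grid: (-2, 2).
Classify: substitute x = -2 + u, y = 2 + v and expand: f = u**3 + 2*v**3 + v**2.
No constant or linear terms (consistent with a singular point). Quadratic part: v**2. Cubic part: u**3 + 2*v**3.
The quadratic part v**2 is a perfect square, so there is a single (double) tangent line v = 0, i.e. y = 2. Restricting the cubic part to that line (v = 0) leaves u**3 ≠ 0, so f is not divisible by v and the branch is v² ≈ -u**3 to lowest order — this is a cusp.
Classification: cusp.


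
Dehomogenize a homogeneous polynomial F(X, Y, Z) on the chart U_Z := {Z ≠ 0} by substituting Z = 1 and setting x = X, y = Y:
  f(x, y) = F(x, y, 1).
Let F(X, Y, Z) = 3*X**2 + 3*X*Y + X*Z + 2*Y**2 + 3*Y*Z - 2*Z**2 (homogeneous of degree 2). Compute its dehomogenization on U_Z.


f(x, y) = 3*x**2 + 3*x*y + x + 2*y**2 + 3*y - 2

On U_Z we set Z = 1. Each monomial c·X^i·Y^j·Z^k in F becomes c·x^i·y^j·1^k = c·x^i·y^j.
Substituting Z = 1: F(X, Y, 1) = 3*x**2 + 3*x*y + x + 2*y**2 + 3*y - 2.
Note: deg(f) ≤ deg(F) = 2; strict inequality happens when F is divisible by Z (lost terms).


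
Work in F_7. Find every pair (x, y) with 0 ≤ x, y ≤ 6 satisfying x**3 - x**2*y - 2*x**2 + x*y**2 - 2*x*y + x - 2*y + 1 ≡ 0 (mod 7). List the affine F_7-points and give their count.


Affine F_7-points: {(0, 4), (1, 6), (3, 4), (4, 5), (5, 1), (5, 5)}; count = 6.

For each of the 49 pairs (x, y) ∈ F_7², evaluate f(x, y) mod 7. Record the zeros.
  x = 0: [0↦1, 1↦6, 2↦4, 3↦2, 4↦0, 5↦5, 6↦3]  zeros at y ∈ {4}
  x = 1: [0↦1, 1↦4, 2↦2, 3↦2, 4↦4, 5↦1, 6↦0]  zeros at y ∈ {6}
  x = 2: [0↦3, 1↦2, 2↦5, 3↦5, 4↦2, 5↦3, 6↦1]  zeros at y ∈ ∅
  x = 3: [0↦6, 1↦6, 2↦5, 3↦3, 4↦0, 5↦3, 6↦5]  zeros at y ∈ {4}
  x = 4: [0↦2, 1↦1, 2↦1, 3↦2, 4↦4, 5↦0, 6↦4]  zeros at y ∈ {5}
  x = 5: [0↦4, 1↦0, 2↦6, 3↦1, 4↦6, 5↦0, 6↦4]  zeros at y ∈ {1, 5}
  x = 6: [0↦4, 1↦2, 2↦5, 3↦6, 4↦5, 5↦2, 6↦4]  zeros at y ∈ ∅
Collecting zeros: affine points = {(0, 4), (1, 6), (3, 4), (4, 5), (5, 1), (5, 5)}.
Total count |C(F_7)_aff| = 6.


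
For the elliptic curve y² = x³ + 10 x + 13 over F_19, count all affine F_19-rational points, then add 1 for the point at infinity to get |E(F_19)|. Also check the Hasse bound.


Affine points = {(1, 9), (1, 10), (5, 6), (5, 13), (6, 2), (6, 17), (8, 4), (8, 15), (10, 7), (10, 12), (14, 3), (14, 16), (15, 2), (15, 17), (17, 2), (17, 17)}; affine count = 16; |E(F_19)| = 17.

Discriminant check: Δ ∝ 4a³ + 27b² = 4·10³ + 27·13² = 4·1000 + 27·169 ≡ 13 (mod 19). Nonzero ⇒ E is nonsingular.
For each x ∈ F_19, compute rhs = x³ + 10·x + 13 mod 19, then count y ∈ F_19 with y² ≡ rhs.
  x = 0: rhs = 13, matching y values: none (0 points).
  x = 1: rhs = 5, matching y values: 9, 10 (2 points).
  x = 2: rhs = 3, matching y values: none (0 points).
  x = 3: rhs = 13, matching y values: none (0 points).
  x = 4: rhs = 3, matching y values: none (0 points).
  x = 5: rhs = 17, matching y values: 6, 13 (2 points).
  x = 6: rhs = 4, matching y values: 2, 17 (2 points).
  x = 7: rhs = 8, matching y values: none (0 points).
  x = 8: rhs = 16, matching y values: 4, 15 (2 points).
  x = 9: rhs = 15, matching y values: none (0 points).
  x = 10: rhs = 11, matching y values: 7, 12 (2 points).
  x = 11: rhs = 10, matching y values: none (0 points).
  x = 12: rhs = 18, matching y values: none (0 points).
  x = 13: rhs = 3, matching y values: none (0 points).
  x = 14: rhs = 9, matching y values: 3, 16 (2 points).
  x = 15: rhs = 4, matching y values: 2, 17 (2 points).
  x = 16: rhs = 13, matching y values: none (0 points).
  x = 17: rhs = 4, matching y values: 2, 17 (2 points).
  x = 18: rhs = 2, matching y values: none (0 points).
Total affine count: 16.
Full point count |E(F_19)| = 16 + 1 = 17.
Hasse bound: |17 − (19+1)| = |-3| = 3 ≤ 2√19 ≈ 8.7178 ✓.


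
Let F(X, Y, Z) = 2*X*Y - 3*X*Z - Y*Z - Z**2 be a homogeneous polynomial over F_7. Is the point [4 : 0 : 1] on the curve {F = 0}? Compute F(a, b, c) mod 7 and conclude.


F(4,0,1) ≡ 1 (mod 7); P is NOT on the curve.

Evaluate F(4, 0, 1) term-by-term (mod 7).
  2*X*Y ↦ 2·4·0·1 = 0
  -3*X*Z ↦ -3·4·1·1 = -12
  -Y*Z ↦ -1·1·0·1 = 0
  -Z**2 ↦ -1·1·1·1 = -1
Sum: F(4, 0, 1) = (0) + (-12) + (0) + (-1) = -13.
Reducing mod 7: -13 ≡ 1 (mod 7).
Since F(a, b, c) ≡ 1 ≠ 0 (mod 7), P does NOT lie on the curve.


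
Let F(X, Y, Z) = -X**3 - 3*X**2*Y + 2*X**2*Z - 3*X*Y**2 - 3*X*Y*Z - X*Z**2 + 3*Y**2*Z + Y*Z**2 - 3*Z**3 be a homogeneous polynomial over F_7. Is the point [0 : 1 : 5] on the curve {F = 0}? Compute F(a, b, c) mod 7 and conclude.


F(0,1,5) ≡ 1 (mod 7); P is NOT on the curve.

Evaluate F(0, 1, 5) term-by-term (mod 7).
  -X**3 ↦ -1·0·1·1 = 0
  -3*X**2*Y ↦ -3·0·1·1 = 0
  2*X**2*Z ↦ 2·0·1·5 = 0
  -3*X*Y**2 ↦ -3·0·1·1 = 0
  -3*X*Y*Z ↦ -3·0·1·5 = 0
  -X*Z**2 ↦ -1·0·1·25 = 0
  3*Y**2*Z ↦ 3·1·1·5 = 15
  Y*Z**2 ↦ 1·1·1·25 = 25
  -3*Z**3 ↦ -3·1·1·125 = -375
Sum: F(0, 1, 5) = (0) + (0) + (0) + (0) + (0) + (0) + (15) + (25) + (-375) = -335.
Reducing mod 7: -335 ≡ 1 (mod 7).
Since F(a, b, c) ≡ 1 ≠ 0 (mod 7), P does NOT lie on the curve.


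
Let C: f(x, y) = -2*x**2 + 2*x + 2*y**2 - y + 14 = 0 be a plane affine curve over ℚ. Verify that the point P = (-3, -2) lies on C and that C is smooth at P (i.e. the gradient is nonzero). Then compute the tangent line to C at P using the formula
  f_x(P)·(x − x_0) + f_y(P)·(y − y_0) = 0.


Tangent line at P: 14*x - 9*y + 24 = 0.

Step 1: f(-3, -2) = 0, so P lies on C.
Step 2: partial derivatives
  f_x(x, y) = 2 - 4*x, f_y(x, y) = 4*y - 1.
  f_x(P) = 14, f_y(P) = -9 (gradient nonzero, so P is smooth).
Step 3: tangent line at P: 14·(x − -3) + -9·(y − -2) = 0.
Expanding: 14*x - 9*y + 24 = 0.


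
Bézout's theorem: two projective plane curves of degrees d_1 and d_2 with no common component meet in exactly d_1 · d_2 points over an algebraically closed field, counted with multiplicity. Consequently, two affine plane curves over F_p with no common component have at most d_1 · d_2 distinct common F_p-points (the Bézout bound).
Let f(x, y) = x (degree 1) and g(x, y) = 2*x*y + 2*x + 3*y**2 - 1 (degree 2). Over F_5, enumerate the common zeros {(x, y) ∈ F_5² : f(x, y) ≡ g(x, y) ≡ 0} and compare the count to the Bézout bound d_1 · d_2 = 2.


Common zeros: ∅; count = 0; Bézout bound = 2.

deg(f) = 1, deg(g) = 2, so Bézout bound = 2.
Scan x ∈ F_5. For each x, list the y ∈ F_5 with f(x, y) ≡ 0 and those with g(x, y) ≡ 0 (mod 5); the common zeros in that column are the intersection.
  x = 0: f ≡ 0 at y ∈ {0, 1, 2, 3, 4}; g ≡ 0 at y ∈ ∅; common: ∅.
  x = 1: f ≡ 0 at y ∈ ∅; g ≡ 0 at y ∈ ∅; common: ∅.
  x = 2: f ≡ 0 at y ∈ ∅; g ≡ 0 at y ∈ {1}; common: ∅.
  x = 3: f ≡ 0 at y ∈ ∅; g ≡ 0 at y ∈ {0, 3}; common: ∅.
  x = 4: f ≡ 0 at y ∈ ∅; g ≡ 0 at y ∈ {2}; common: ∅.
Collecting: common zeros = ∅, so the count is 0.
Comparison with the Bézout bound: 0 ≤ 2 = deg(f)·deg(g), as expected for curves with no common component (the affine F_5-count falls short of the bound because intersections may lie at infinity, over extension fields, or carry multiplicity).


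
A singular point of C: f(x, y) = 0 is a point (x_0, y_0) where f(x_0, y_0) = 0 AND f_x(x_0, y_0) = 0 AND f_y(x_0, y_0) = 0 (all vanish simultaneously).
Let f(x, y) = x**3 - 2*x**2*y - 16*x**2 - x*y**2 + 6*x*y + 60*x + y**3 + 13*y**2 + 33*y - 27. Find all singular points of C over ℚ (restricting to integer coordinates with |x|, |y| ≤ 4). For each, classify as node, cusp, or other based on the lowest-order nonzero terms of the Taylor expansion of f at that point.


Singular points: {(3, -3)}; classification: node.

Compute partial derivatives:
  f_x = 3*x**2 - 4*x*y - 32*x - y**2 + 6*y + 60.
  f_y = -2*x**2 - 2*x*y + 6*x + 3*y**2 + 26*y + 33.
Scan x_0 ∈ {−4, ..., 4}. For each x_0, f_y(x_0, y) is a polynomial in y; find its integer roots y ∈ {−4, ..., 4}, then test f_x and f at those candidates.
  x = -4: f_y(-4, y) = 3*y**2 + 34*y - 23; no integer root y with |y| ≤ 4.
  x = -3: f_y(-3, y) = 3*y**2 + 32*y - 3; no integer root y with |y| ≤ 4.
  x = -2: f_y(-2, y) = 3*y**2 + 30*y + 13; no integer root y with |y| ≤ 4.
  x = -1: f_y(-1, y) = 3*y**2 + 28*y + 25; vanishes at y ∈ {-1}. (-1, -1): f_x = 84 ≠ 0.
  x = 0: f_y(0, y) = 3*y**2 + 26*y + 33; no integer root y with |y| ≤ 4.
  x = 1: f_y(1, y) = 3*y**2 + 24*y + 37; no integer root y with |y| ≤ 4.
  x = 2: f_y(2, y) = 3*y**2 + 22*y + 37; no integer root y with |y| ≤ 4.
  x = 3: f_y(3, y) = 3*y**2 + 20*y + 33; vanishes at y ∈ {-3}. (3, -3): f_x = 0, f = 0 — SINGULAR.
  x = 4: f_y(4, y) = 3*y**2 + 18*y + 25; no integer root y with |y| ≤ 4.
Only singular point on the grid: (3, -3).
Classify: substitute x = 3 + u, y = -3 + v and expand: f = u**3 - 2*u**2*v - u**2 - u*v**2 + v**3 + v**2.
No constant or linear terms (consistent with a singular point). Quadratic part: -u**2 + v**2. Cubic part: u**3 - 2*u**2*v - u*v**2 + v**3.
The quadratic part v**2 - u**2 = (v − u)(v + u) splits into two distinct linear factors, so there are two distinct tangent lines y − -3 = ±(x − 3) — this is a node (ordinary double point).
Classification: node.


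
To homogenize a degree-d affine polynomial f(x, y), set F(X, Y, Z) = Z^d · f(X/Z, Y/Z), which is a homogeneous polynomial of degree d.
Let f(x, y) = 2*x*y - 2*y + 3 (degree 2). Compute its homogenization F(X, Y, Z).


F(X, Y, Z) = 2*X*Y - 2*Y*Z + 3*Z**2

deg(f) = 2.
Substitute x = X/Z, y = Y/Z into f, then multiply by Z^2.
  monomial 2·x^1·y^1 ↦ 2·X^1·Y^1·Z^0.
  monomial -2·x^0·y^1 ↦ -2·X^0·Y^1·Z^1.
  monomial 3·x^0·y^0 ↦ 3·X^0·Y^0·Z^2.
Collecting: F(X, Y, Z) = 2*X*Y - 2*Y*Z + 3*Z**2.


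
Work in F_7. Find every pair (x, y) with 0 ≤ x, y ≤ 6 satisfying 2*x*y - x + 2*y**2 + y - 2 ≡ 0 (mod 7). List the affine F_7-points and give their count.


Affine F_7-points: {(2, 2), (2, 6), (5, 0), (5, 5), (6, 1), (6, 3)}; count = 6.

For each of the 49 pairs (x, y) ∈ F_7², evaluate f(x, y) mod 7. Record the zeros.
  x = 0: [0↦5, 1↦1, 2↦1, 3↦5, 4↦6, 5↦4, 6↦6]  zeros at y ∈ ∅
  x = 1: [0↦4, 1↦2, 2↦4, 3↦3, 4↦6, 5↦6, 6↦3]  zeros at y ∈ ∅
  x = 2: [0↦3, 1↦3, 2↦0, 3↦1, 4↦6, 5↦1, 6↦0]  zeros at y ∈ {2, 6}
  x = 3: [0↦2, 1↦4, 2↦3, 3↦6, 4↦6, 5↦3, 6↦4]  zeros at y ∈ ∅
  x = 4: [0↦1, 1↦5, 2↦6, 3↦4, 4↦6, 5↦5, 6↦1]  zeros at y ∈ ∅
  x = 5: [0↦0, 1↦6, 2↦2, 3↦2, 4↦6, 5↦0, 6↦5]  zeros at y ∈ {0, 5}
  x = 6: [0↦6, 1↦0, 2↦5, 3↦0, 4↦6, 5↦2, 6↦2]  zeros at y ∈ {1, 3}
Collecting zeros: affine points = {(2, 2), (2, 6), (5, 0), (5, 5), (6, 1), (6, 3)}.
Total count |C(F_7)_aff| = 6.


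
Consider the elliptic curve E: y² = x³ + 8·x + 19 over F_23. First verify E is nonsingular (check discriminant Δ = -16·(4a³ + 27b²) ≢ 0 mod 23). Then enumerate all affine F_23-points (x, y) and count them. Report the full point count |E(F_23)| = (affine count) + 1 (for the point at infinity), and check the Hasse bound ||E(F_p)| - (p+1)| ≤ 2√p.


Affine points = {(3, 1), (3, 22), (4, 0), (5, 0), (7, 2), (7, 21), (10, 8), (10, 15), (11, 9), (11, 14), (12, 7), (12, 16), (14, 0), (15, 8), (15, 15), (17, 10), (17, 13), (21, 8), (21, 15)}; affine count = 19; |E(F_23)| = 20.

Discriminant check: Δ ∝ 4a³ + 27b² = 4·8³ + 27·19² = 4·512 + 27·361 ≡ 19 (mod 23). Nonzero ⇒ E is nonsingular.
For each x ∈ F_23, compute rhs = x³ + 8·x + 19 mod 23, then count y ∈ F_23 with y² ≡ rhs.
  x = 0: rhs = 19, matching y values: none (0 points).
  x = 1: rhs = 5, matching y values: none (0 points).
  x = 2: rhs = 20, matching y values: none (0 points).
  x = 3: rhs = 1, matching y values: 1, 22 (2 points).
  x = 4: rhs = 0, matching y values: 0 (1 points).
  x = 5: rhs = 0, matching y values: 0 (1 points).
  x = 6: rhs = 7, matching y values: none (0 points).
  x = 7: rhs = 4, matching y values: 2, 21 (2 points).
  x = 8: rhs = 20, matching y values: none (0 points).
  x = 9: rhs = 15, matching y values: none (0 points).
  x = 10: rhs = 18, matching y values: 8, 15 (2 points).
  x = 11: rhs = 12, matching y values: 9, 14 (2 points).
  x = 12: rhs = 3, matching y values: 7, 16 (2 points).
  x = 13: rhs = 20, matching y values: none (0 points).
  x = 14: rhs = 0, matching y values: 0 (1 points).
  x = 15: rhs = 18, matching y values: 8, 15 (2 points).
  x = 16: rhs = 11, matching y values: none (0 points).
  x = 17: rhs = 8, matching y values: 10, 13 (2 points).
  x = 18: rhs = 15, matching y values: none (0 points).
  x = 19: rhs = 15, matching y values: none (0 points).
  x = 20: rhs = 14, matching y values: none (0 points).
  x = 21: rhs = 18, matching y values: 8, 15 (2 points).
  x = 22: rhs = 10, matching y values: none (0 points).
Total affine count: 19.
Full point count |E(F_23)| = 19 + 1 = 20.
Hasse bound: |20 − (23+1)| = |-4| = 4 ≤ 2√23 ≈ 9.5917 ✓.


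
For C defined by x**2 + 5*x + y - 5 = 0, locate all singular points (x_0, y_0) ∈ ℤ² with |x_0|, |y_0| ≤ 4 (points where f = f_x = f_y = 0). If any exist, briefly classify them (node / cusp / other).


No singular points in the scanned grid; C is smooth there.

Compute partial derivatives:
  f_x = 2*x + 5.
  f_y = 1.
f_y = 1 is a nonzero constant, so f_y never vanishes: no point (x, y) can satisfy f = f_x = f_y = 0. In particular no (x, y) ∈ {−4, ..., 4}² is singular; the curve is smooth.


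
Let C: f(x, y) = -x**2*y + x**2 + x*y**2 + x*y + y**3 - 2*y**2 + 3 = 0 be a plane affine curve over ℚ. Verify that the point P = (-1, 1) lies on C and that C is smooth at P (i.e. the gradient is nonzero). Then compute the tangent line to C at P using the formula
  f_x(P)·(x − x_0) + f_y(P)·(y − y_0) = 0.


Tangent line at P: 2*x - 5*y + 7 = 0.

Step 1: f(-1, 1) = 0, so P lies on C.
Step 2: partial derivatives
  f_x(x, y) = -2*x*y + 2*x + y**2 + y, f_y(x, y) = -x**2 + 2*x*y + x + 3*y**2 - 4*y.
  f_x(P) = 2, f_y(P) = -5 (gradient nonzero, so P is smooth).
Step 3: tangent line at P: 2·(x − -1) + -5·(y − 1) = 0.
Expanding: 2*x - 5*y + 7 = 0.


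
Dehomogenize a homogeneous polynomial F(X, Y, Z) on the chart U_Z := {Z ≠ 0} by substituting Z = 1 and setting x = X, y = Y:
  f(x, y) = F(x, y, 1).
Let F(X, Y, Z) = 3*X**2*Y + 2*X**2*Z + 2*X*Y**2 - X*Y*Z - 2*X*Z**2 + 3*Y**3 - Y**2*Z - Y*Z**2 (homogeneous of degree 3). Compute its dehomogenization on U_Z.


f(x, y) = 3*x**2*y + 2*x**2 + 2*x*y**2 - x*y - 2*x + 3*y**3 - y**2 - y

On U_Z we set Z = 1. Each monomial c·X^i·Y^j·Z^k in F becomes c·x^i·y^j·1^k = c·x^i·y^j.
Substituting Z = 1: F(X, Y, 1) = 3*x**2*y + 2*x**2 + 2*x*y**2 - x*y - 2*x + 3*y**3 - y**2 - y.
Note: deg(f) ≤ deg(F) = 3; strict inequality happens when F is divisible by Z (lost terms).


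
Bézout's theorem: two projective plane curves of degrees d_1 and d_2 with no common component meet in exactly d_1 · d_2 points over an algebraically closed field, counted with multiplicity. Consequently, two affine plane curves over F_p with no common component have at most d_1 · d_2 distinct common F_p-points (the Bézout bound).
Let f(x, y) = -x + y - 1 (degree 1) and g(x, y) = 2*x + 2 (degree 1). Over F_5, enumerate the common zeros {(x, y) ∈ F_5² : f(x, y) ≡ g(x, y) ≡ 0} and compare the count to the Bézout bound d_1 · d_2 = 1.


Common zeros: {(4, 0)}; count = 1; Bézout bound = 1.

deg(f) = 1, deg(g) = 1, so Bézout bound = 1.
Scan x ∈ F_5. For each x, list the y ∈ F_5 with f(x, y) ≡ 0 and those with g(x, y) ≡ 0 (mod 5); the common zeros in that column are the intersection.
  x = 0: f ≡ 0 at y ∈ {1}; g ≡ 0 at y ∈ ∅; common: ∅.
  x = 1: f ≡ 0 at y ∈ {2}; g ≡ 0 at y ∈ ∅; common: ∅.
  x = 2: f ≡ 0 at y ∈ {3}; g ≡ 0 at y ∈ ∅; common: ∅.
  x = 3: f ≡ 0 at y ∈ {4}; g ≡ 0 at y ∈ ∅; common: ∅.
  x = 4: f ≡ 0 at y ∈ {0}; g ≡ 0 at y ∈ {0, 1, 2, 3, 4}; common: {0}.
Collecting: common zeros = {(4, 0)}, so the count is 1.
Comparison with the Bézout bound: 1 ≤ 1 = deg(f)·deg(g), as expected for curves with no common component (the bound is attained).


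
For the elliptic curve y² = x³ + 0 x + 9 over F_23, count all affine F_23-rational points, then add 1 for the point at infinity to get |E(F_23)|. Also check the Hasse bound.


Affine points = {(0, 3), (0, 20), (3, 6), (3, 17), (4, 2), (4, 21), (6, 8), (6, 15), (9, 5), (9, 18), (11, 11), (11, 12), (12, 9), (12, 14), (14, 4), (14, 19), (15, 7), (15, 16), (17, 0), (21, 1), (21, 22), (22, 10), (22, 13)}; affine count = 23; |E(F_23)| = 24.

Discriminant check: Δ ∝ 4a³ + 27b² = 4·0³ + 27·9² = 4·0 + 27·81 ≡ 2 (mod 23). Nonzero ⇒ E is nonsingular.
For each x ∈ F_23, compute rhs = x³ + 0·x + 9 mod 23, then count y ∈ F_23 with y² ≡ rhs.
  x = 0: rhs = 9, matching y values: 3, 20 (2 points).
  x = 1: rhs = 10, matching y values: none (0 points).
  x = 2: rhs = 17, matching y values: none (0 points).
  x = 3: rhs = 13, matching y values: 6, 17 (2 points).
  x = 4: rhs = 4, matching y values: 2, 21 (2 points).
  x = 5: rhs = 19, matching y values: none (0 points).
  x = 6: rhs = 18, matching y values: 8, 15 (2 points).
  x = 7: rhs = 7, matching y values: none (0 points).
  x = 8: rhs = 15, matching y values: none (0 points).
  x = 9: rhs = 2, matching y values: 5, 18 (2 points).
  x = 10: rhs = 20, matching y values: none (0 points).
  x = 11: rhs = 6, matching y values: 11, 12 (2 points).
  x = 12: rhs = 12, matching y values: 9, 14 (2 points).
  x = 13: rhs = 21, matching y values: none (0 points).
  x = 14: rhs = 16, matching y values: 4, 19 (2 points).
  x = 15: rhs = 3, matching y values: 7, 16 (2 points).
  x = 16: rhs = 11, matching y values: none (0 points).
  x = 17: rhs = 0, matching y values: 0 (1 points).
  x = 18: rhs = 22, matching y values: none (0 points).
  x = 19: rhs = 14, matching y values: none (0 points).
  x = 20: rhs = 5, matching y values: none (0 points).
  x = 21: rhs = 1, matching y values: 1, 22 (2 points).
  x = 22: rhs = 8, matching y values: 10, 13 (2 points).
Total affine count: 23.
Full point count |E(F_23)| = 23 + 1 = 24.
Hasse bound: |24 − (23+1)| = |0| = 0 ≤ 2√23 ≈ 9.5917 ✓.


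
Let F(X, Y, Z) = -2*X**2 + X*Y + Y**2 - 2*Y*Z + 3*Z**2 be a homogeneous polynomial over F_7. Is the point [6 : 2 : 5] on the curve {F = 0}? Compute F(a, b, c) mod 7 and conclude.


F(6,2,5) ≡ 6 (mod 7); P is NOT on the curve.

Evaluate F(6, 2, 5) term-by-term (mod 7).
  -2*X**2 ↦ -2·36·1·1 = -72
  X*Y ↦ 1·6·2·1 = 12
  Y**2 ↦ 1·1·4·1 = 4
  -2*Y*Z ↦ -2·1·2·5 = -20
  3*Z**2 ↦ 3·1·1·25 = 75
Sum: F(6, 2, 5) = (-72) + (12) + (4) + (-20) + (75) = -1.
Reducing mod 7: -1 ≡ 6 (mod 7).
Since F(a, b, c) ≡ 6 ≠ 0 (mod 7), P does NOT lie on the curve.


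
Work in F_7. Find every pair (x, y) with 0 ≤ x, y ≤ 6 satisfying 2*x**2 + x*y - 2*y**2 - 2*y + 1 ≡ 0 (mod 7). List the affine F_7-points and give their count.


Affine F_7-points: {(1, 1), (1, 2), (2, 1), (2, 6), (4, 3), (4, 5), (5, 2), (5, 3)}; count = 8.

For each of the 49 pairs (x, y) ∈ F_7², evaluate f(x, y) mod 7. Record the zeros.
  x = 0: [0↦1, 1↦4, 2↦3, 3↦5, 4↦3, 5↦4, 6↦1]  zeros at y ∈ ∅
  x = 1: [0↦3, 1↦0, 2↦0, 3↦3, 4↦2, 5↦4, 6↦2]  zeros at y ∈ {1, 2}
  x = 2: [0↦2, 1↦0, 2↦1, 3↦5, 4↦5, 5↦1, 6↦0]  zeros at y ∈ {1, 6}
  x = 3: [0↦5, 1↦4, 2↦6, 3↦4, 4↦5, 5↦2, 6↦2]  zeros at y ∈ ∅
  x = 4: [0↦5, 1↦5, 2↦1, 3↦0, 4↦2, 5↦0, 6↦1]  zeros at y ∈ {3, 5}
  x = 5: [0↦2, 1↦3, 2↦0, 3↦0, 4↦3, 5↦2, 6↦4]  zeros at y ∈ {2, 3}
  x = 6: [0↦3, 1↦5, 2↦3, 3↦4, 4↦1, 5↦1, 6↦4]  zeros at y ∈ ∅
Collecting zeros: affine points = {(1, 1), (1, 2), (2, 1), (2, 6), (4, 3), (4, 5), (5, 2), (5, 3)}.
Total count |C(F_7)_aff| = 8.


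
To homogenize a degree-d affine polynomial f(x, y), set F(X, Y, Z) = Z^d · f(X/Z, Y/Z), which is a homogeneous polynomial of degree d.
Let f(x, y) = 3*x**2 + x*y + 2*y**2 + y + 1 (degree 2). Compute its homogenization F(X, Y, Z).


F(X, Y, Z) = 3*X**2 + X*Y + 2*Y**2 + Y*Z + Z**2

deg(f) = 2.
Substitute x = X/Z, y = Y/Z into f, then multiply by Z^2.
  monomial 3·x^2·y^0 ↦ 3·X^2·Y^0·Z^0.
  monomial 1·x^1·y^1 ↦ 1·X^1·Y^1·Z^0.
  monomial 2·x^0·y^2 ↦ 2·X^0·Y^2·Z^0.
  monomial 1·x^0·y^1 ↦ 1·X^0·Y^1·Z^1.
  monomial 1·x^0·y^0 ↦ 1·X^0·Y^0·Z^2.
Collecting: F(X, Y, Z) = 3*X**2 + X*Y + 2*Y**2 + Y*Z + Z**2.


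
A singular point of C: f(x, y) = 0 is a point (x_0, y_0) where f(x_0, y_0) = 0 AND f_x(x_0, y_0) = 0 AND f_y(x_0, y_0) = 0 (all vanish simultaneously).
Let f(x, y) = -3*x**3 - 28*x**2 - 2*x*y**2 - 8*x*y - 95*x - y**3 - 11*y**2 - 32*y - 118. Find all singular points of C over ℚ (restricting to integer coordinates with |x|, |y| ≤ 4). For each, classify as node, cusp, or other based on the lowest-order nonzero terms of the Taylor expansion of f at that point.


Singular points: {(-3, -2)}; classification: node.

Compute partial derivatives:
  f_x = -9*x**2 - 56*x - 2*y**2 - 8*y - 95.
  f_y = -4*x*y - 8*x - 3*y**2 - 22*y - 32.
Scan x_0 ∈ {−4, ..., 4}. For each x_0, f_y(x_0, y) is a polynomial in y; find its integer roots y ∈ {−4, ..., 4}, then test f_x and f at those candidates.
  x = -4: f_y(-4, y) = -3*y**2 - 6*y; vanishes at y ∈ {-2, 0}. (-4, -2): f_x = -7 ≠ 0; (-4, 0): f_x = -15 ≠ 0.
  x = -3: f_y(-3, y) = -3*y**2 - 10*y - 8; vanishes at y ∈ {-2}. (-3, -2): f_x = 0, f = 0 — SINGULAR.
  x = -2: f_y(-2, y) = -3*y**2 - 14*y - 16; vanishes at y ∈ {-2}. (-2, -2): f_x = -11 ≠ 0.
  x = -1: f_y(-1, y) = -3*y**2 - 18*y - 24; vanishes at y ∈ {-4, -2}. (-1, -4): f_x = -48 ≠ 0; (-1, -2): f_x = -40 ≠ 0.
  x = 0: f_y(0, y) = -3*y**2 - 22*y - 32; vanishes at y ∈ {-2}. (0, -2): f_x = -87 ≠ 0.
  x = 1: f_y(1, y) = -3*y**2 - 26*y - 40; vanishes at y ∈ {-2}. (1, -2): f_x = -152 ≠ 0.
  x = 2: f_y(2, y) = -3*y**2 - 30*y - 48; vanishes at y ∈ {-2}. (2, -2): f_x = -235 ≠ 0.
  x = 3: f_y(3, y) = -3*y**2 - 34*y - 56; vanishes at y ∈ {-2}. (3, -2): f_x = -336 ≠ 0.
  x = 4: f_y(4, y) = -3*y**2 - 38*y - 64; vanishes at y ∈ {-2}. (4, -2): f_x = -455 ≠ 0.
Only singular point on the grid: (-3, -2).
Classify: substitute x = -3 + u, y = -2 + v and expand: f = -3*u**3 - u**2 - 2*u*v**2 - v**3 + v**2.
No constant or linear terms (consistent with a singular point). Quadratic part: -u**2 + v**2. Cubic part: -3*u**3 - 2*u*v**2 - v**3.
The quadratic part v**2 - u**2 = (v − u)(v + u) splits into two distinct linear factors, so there are two distinct tangent lines y − -2 = ±(x − -3) — this is a node (ordinary double point).
Classification: node.
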